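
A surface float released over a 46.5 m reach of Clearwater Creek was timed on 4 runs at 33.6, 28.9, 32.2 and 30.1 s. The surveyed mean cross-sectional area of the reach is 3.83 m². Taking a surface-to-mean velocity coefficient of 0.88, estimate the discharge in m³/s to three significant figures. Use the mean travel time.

5.02 m³/s

t̄ = (33.6 + 28.9 + 32.2 + 30.1) / 4 = 31.2 s
v_surface = L / t̄ = 46.5 / 31.2 = 1.490 m/s
v_mean = 0.88 × 1.490 = 1.312 m/s
Q = A × v_mean = 3.83 × 1.312 = 5.023 m³/s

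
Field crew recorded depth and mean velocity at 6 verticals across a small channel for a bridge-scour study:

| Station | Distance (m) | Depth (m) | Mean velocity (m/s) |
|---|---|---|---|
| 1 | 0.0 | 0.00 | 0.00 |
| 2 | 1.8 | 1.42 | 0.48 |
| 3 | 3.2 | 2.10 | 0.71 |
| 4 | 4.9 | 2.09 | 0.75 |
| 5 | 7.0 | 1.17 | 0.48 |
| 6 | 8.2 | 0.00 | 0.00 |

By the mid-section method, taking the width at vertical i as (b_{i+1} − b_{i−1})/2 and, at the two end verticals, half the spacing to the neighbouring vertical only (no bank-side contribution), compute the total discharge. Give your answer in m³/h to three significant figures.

w_2 = (3.2 − 0.0)/2 = 1.6 m; q_2 = 0.48 × 1.42 × 1.6 = 1.091 m³/s
w_3 = (4.9 − 1.8)/2 = 1.55 m; q_3 = 0.71 × 2.10 × 1.55 = 2.311 m³/s
w_4 = (7.0 − 3.2)/2 = 1.9 m; q_4 = 0.75 × 2.09 × 1.9 = 2.978 m³/s
w_5 = (8.2 − 4.9)/2 = 1.65 m; q_5 = 0.48 × 1.17 × 1.65 = 0.9266 m³/s
Stations 1, 6 contribute zero (depth or velocity is 0).
Q = Σ qᵢ = 7.307 m³/s
= 7.307 × 3600 = 26300 m³/h

26300 m³/h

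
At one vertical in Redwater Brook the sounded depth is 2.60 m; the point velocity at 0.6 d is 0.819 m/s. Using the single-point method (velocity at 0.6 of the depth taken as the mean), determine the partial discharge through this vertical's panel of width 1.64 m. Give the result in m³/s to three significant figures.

v̄ = v₀.₆ = 0.819 m/s
q = v̄ × d × w = 0.8190 × 2.60 × 1.64 = 3.492 m³/s

3.49 m³/s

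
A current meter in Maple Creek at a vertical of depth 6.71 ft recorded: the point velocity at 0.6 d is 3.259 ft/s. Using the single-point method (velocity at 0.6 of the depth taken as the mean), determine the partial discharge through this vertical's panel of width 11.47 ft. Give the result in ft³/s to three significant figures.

v̄ = v₀.₆ = 3.259 ft/s
q = v̄ × d × w = 3.259 × 6.71 × 11.47 = 250.8 ft³/s

251 ft³/s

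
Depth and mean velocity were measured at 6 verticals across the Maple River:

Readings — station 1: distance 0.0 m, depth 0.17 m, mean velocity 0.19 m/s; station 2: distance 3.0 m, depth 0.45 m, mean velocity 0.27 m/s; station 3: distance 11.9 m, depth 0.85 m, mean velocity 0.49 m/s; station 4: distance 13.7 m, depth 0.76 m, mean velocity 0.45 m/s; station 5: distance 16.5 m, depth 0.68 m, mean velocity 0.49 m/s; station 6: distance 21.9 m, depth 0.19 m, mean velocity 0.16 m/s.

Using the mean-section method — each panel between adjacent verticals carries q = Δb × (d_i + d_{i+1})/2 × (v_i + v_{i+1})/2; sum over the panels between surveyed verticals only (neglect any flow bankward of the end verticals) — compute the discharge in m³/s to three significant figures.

Panel 1-2: Δb = 3 m, d̄ = (0.17+0.45)/2 = 0.31, v̄ = (0.19+0.27)/2 = 0.23 → q = 3×0.31×0.23 = 0.2139 m³/s
Panel 2-3: Δb = 8.9 m, d̄ = (0.45+0.85)/2 = 0.65, v̄ = (0.27+0.49)/2 = 0.38 → q = 8.9×0.65×0.38 = 2.198 m³/s
Panel 3-4: Δb = 1.8 m, d̄ = (0.85+0.76)/2 = 0.805, v̄ = (0.49+0.45)/2 = 0.47 → q = 1.8×0.805×0.47 = 0.6810 m³/s
Panel 4-5: Δb = 2.8 m, d̄ = (0.76+0.68)/2 = 0.72, v̄ = (0.45+0.49)/2 = 0.47 → q = 2.8×0.72×0.47 = 0.9475 m³/s
Panel 5-6: Δb = 5.4 m, d̄ = (0.68+0.19)/2 = 0.435, v̄ = (0.49+0.16)/2 = 0.325 → q = 5.4×0.435×0.325 = 0.7634 m³/s
Q = Σ q = 4.804 m³/s

4.80 m³/s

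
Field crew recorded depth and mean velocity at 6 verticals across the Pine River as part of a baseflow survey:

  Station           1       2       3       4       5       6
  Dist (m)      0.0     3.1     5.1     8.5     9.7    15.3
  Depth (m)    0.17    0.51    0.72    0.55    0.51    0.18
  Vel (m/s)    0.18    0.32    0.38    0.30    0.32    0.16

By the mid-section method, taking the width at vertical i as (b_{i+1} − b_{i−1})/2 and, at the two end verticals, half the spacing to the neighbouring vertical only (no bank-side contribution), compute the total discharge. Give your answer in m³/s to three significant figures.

w_1 = (3.1 − 0.0)/2 = 1.55 m; q_1 = 0.18 × 0.17 × 1.55 = 0.04743 m³/s
w_2 = (5.1 − 0.0)/2 = 2.55 m; q_2 = 0.32 × 0.51 × 2.55 = 0.4162 m³/s
w_3 = (8.5 − 3.1)/2 = 2.7 m; q_3 = 0.38 × 0.72 × 2.7 = 0.7387 m³/s
w_4 = (9.7 − 5.1)/2 = 2.3 m; q_4 = 0.30 × 0.55 × 2.3 = 0.3795 m³/s
w_5 = (15.3 − 8.5)/2 = 3.4 m; q_5 = 0.32 × 0.51 × 3.4 = 0.5549 m³/s
w_6 = (15.3 − 9.7)/2 = 2.8 m; q_6 = 0.16 × 0.18 × 2.8 = 0.08064 m³/s
Q = Σ qᵢ = 2.217 m³/s

2.22 m³/s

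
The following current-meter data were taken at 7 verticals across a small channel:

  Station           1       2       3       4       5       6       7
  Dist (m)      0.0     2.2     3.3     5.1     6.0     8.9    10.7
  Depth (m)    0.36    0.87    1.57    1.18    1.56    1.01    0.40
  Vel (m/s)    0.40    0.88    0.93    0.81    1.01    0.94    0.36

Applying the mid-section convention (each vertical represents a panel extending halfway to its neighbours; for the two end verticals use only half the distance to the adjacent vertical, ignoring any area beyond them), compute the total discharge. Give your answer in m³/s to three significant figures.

w_1 = (2.2 − 0.0)/2 = 1.1 m; q_1 = 0.40 × 0.36 × 1.1 = 0.1584 m³/s
w_2 = (3.3 − 0.0)/2 = 1.65 m; q_2 = 0.88 × 0.87 × 1.65 = 1.263 m³/s
w_3 = (5.1 − 2.2)/2 = 1.45 m; q_3 = 0.93 × 1.57 × 1.45 = 2.117 m³/s
w_4 = (6.0 − 3.3)/2 = 1.35 m; q_4 = 0.81 × 1.18 × 1.35 = 1.290 m³/s
w_5 = (8.9 − 5.1)/2 = 1.9 m; q_5 = 1.01 × 1.56 × 1.9 = 2.994 m³/s
w_6 = (10.7 − 6.0)/2 = 2.35 m; q_6 = 0.94 × 1.01 × 2.35 = 2.231 m³/s
w_7 = (10.7 − 8.9)/2 = 0.9 m; q_7 = 0.36 × 0.40 × 0.9 = 0.1296 m³/s
Q = Σ qᵢ = 10.18 m³/s

10.2 m³/s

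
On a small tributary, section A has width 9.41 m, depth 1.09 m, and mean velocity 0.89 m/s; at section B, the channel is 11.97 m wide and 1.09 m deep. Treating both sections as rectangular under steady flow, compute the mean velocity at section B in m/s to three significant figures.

0.700 m/s

Q = A₁V₁ = (9.41×1.09) × 0.89 = 9.129 m³/s
A₂ = 11.97 × 1.09 = 13.05 m²
V₂ = Q/A₂ = 9.129/13.05 = 0.6997 m/s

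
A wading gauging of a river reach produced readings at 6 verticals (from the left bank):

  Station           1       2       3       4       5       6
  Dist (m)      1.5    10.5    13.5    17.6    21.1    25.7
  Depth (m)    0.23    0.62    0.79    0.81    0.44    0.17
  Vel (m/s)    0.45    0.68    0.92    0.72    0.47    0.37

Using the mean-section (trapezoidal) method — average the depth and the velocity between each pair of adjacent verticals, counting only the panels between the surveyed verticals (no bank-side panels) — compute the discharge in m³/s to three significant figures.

Panel 1-2: Δb = 9 m, d̄ = (0.23+0.62)/2 = 0.425, v̄ = (0.45+0.68)/2 = 0.565 → q = 9×0.425×0.565 = 2.161 m³/s
Panel 2-3: Δb = 3 m, d̄ = (0.62+0.79)/2 = 0.705, v̄ = (0.68+0.92)/2 = 0.8 → q = 3×0.705×0.8 = 1.692 m³/s
Panel 3-4: Δb = 4.1 m, d̄ = (0.79+0.81)/2 = 0.8, v̄ = (0.92+0.72)/2 = 0.82 → q = 4.1×0.8×0.82 = 2.690 m³/s
Panel 4-5: Δb = 3.5 m, d̄ = (0.81+0.44)/2 = 0.625, v̄ = (0.72+0.47)/2 = 0.595 → q = 3.5×0.625×0.595 = 1.302 m³/s
Panel 5-6: Δb = 4.6 m, d̄ = (0.44+0.17)/2 = 0.305, v̄ = (0.47+0.37)/2 = 0.42 → q = 4.6×0.305×0.42 = 0.5893 m³/s
Q = Σ q = 8.434 m³/s

8.43 m³/s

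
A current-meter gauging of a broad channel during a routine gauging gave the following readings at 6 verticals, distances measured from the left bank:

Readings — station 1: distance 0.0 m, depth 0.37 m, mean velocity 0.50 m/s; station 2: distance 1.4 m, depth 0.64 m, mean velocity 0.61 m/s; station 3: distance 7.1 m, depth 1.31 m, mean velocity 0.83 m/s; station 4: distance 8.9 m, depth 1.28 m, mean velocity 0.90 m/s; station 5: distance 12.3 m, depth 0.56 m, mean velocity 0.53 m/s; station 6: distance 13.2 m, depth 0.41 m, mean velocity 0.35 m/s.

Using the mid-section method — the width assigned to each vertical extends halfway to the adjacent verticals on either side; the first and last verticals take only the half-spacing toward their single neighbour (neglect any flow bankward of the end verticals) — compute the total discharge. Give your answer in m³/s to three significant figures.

9.29 m³/s

w_1 = (1.4 − 0.0)/2 = 0.7 m; q_1 = 0.50 × 0.37 × 0.7 = 0.1295 m³/s
w_2 = (7.1 − 0.0)/2 = 3.55 m; q_2 = 0.61 × 0.64 × 3.55 = 1.386 m³/s
w_3 = (8.9 − 1.4)/2 = 3.75 m; q_3 = 0.83 × 1.31 × 3.75 = 4.077 m³/s
w_4 = (12.3 − 7.1)/2 = 2.6 m; q_4 = 0.90 × 1.28 × 2.6 = 2.995 m³/s
w_5 = (13.2 − 8.9)/2 = 2.15 m; q_5 = 0.53 × 0.56 × 2.15 = 0.6381 m³/s
w_6 = (13.2 − 12.3)/2 = 0.45 m; q_6 = 0.35 × 0.41 × 0.45 = 0.06458 m³/s
Q = Σ qᵢ = 9.291 m³/s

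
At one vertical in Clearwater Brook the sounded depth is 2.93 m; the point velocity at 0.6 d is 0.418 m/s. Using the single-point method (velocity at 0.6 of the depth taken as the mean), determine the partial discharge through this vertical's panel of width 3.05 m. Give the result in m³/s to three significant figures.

v̄ = v₀.₆ = 0.418 m/s
q = v̄ × d × w = 0.4180 × 2.93 × 3.05 = 3.735 m³/s

3.74 m³/s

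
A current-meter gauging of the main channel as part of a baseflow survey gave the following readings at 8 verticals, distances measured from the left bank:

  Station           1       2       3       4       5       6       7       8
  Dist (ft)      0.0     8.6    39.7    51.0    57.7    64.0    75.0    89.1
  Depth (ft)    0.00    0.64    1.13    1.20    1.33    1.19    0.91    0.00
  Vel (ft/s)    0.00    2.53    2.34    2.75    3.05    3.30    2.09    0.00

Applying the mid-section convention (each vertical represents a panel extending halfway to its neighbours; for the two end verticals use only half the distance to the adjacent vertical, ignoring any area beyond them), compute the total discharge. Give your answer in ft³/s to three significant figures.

w_2 = (39.7 − 0.0)/2 = 19.85 ft; q_2 = 2.53 × 0.64 × 19.85 = 32.14 ft³/s
w_3 = (51.0 − 8.6)/2 = 21.2 ft; q_3 = 2.34 × 1.13 × 21.2 = 56.06 ft³/s
w_4 = (57.7 − 39.7)/2 = 9 ft; q_4 = 2.75 × 1.20 × 9 = 29.70 ft³/s
w_5 = (64.0 − 51.0)/2 = 6.5 ft; q_5 = 3.05 × 1.33 × 6.5 = 26.37 ft³/s
w_6 = (75.0 − 57.7)/2 = 8.65 ft; q_6 = 3.30 × 1.19 × 8.65 = 33.97 ft³/s
w_7 = (89.1 − 64.0)/2 = 12.55 ft; q_7 = 2.09 × 0.91 × 12.55 = 23.87 ft³/s
Stations 1, 8 contribute zero (depth or velocity is 0).
Q = Σ qᵢ = 202.1 ft³/s

202 ft³/s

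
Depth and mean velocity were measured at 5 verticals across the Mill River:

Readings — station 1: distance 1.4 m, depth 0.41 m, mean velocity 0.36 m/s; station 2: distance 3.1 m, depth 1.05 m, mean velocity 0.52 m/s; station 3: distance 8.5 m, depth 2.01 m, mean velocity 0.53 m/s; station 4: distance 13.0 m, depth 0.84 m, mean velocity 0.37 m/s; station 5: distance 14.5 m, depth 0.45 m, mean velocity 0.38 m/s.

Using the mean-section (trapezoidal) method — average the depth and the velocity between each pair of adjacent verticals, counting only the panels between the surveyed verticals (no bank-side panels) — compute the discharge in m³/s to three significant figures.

8.13 m³/s

Panel 1-2: Δb = 1.7 m, d̄ = (0.41+1.05)/2 = 0.73, v̄ = (0.36+0.52)/2 = 0.44 → q = 1.7×0.73×0.44 = 0.5460 m³/s
Panel 2-3: Δb = 5.4 m, d̄ = (1.05+2.01)/2 = 1.53, v̄ = (0.52+0.53)/2 = 0.525 → q = 5.4×1.53×0.525 = 4.338 m³/s
Panel 3-4: Δb = 4.5 m, d̄ = (2.01+0.84)/2 = 1.425, v̄ = (0.53+0.37)/2 = 0.45 → q = 4.5×1.425×0.45 = 2.886 m³/s
Panel 4-5: Δb = 1.5 m, d̄ = (0.84+0.45)/2 = 0.645, v̄ = (0.37+0.38)/2 = 0.375 → q = 1.5×0.645×0.375 = 0.3628 m³/s
Q = Σ q = 8.132 m³/s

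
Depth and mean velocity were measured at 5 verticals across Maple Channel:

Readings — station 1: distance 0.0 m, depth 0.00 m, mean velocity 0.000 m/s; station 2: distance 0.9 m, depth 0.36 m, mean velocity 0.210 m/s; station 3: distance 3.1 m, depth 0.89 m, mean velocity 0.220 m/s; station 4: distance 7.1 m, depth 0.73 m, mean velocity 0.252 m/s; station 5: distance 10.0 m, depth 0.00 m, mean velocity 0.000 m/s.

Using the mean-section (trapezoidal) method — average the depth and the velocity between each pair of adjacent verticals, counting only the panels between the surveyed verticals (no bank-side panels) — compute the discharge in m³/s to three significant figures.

1.21 m³/s

Panel 1-2: Δb = 0.9 m, d̄ = (0.00+0.36)/2 = 0.18, v̄ = (0.000+0.210)/2 = 0.105 → q = 0.9×0.18×0.105 = 0.01701 m³/s
Panel 2-3: Δb = 2.2 m, d̄ = (0.36+0.89)/2 = 0.625, v̄ = (0.210+0.220)/2 = 0.215 → q = 2.2×0.625×0.215 = 0.2956 m³/s
Panel 3-4: Δb = 4 m, d̄ = (0.89+0.73)/2 = 0.81, v̄ = (0.220+0.252)/2 = 0.236 → q = 4×0.81×0.236 = 0.7646 m³/s
Panel 4-5: Δb = 2.9 m, d̄ = (0.73+0.00)/2 = 0.365, v̄ = (0.252+0.000)/2 = 0.126 → q = 2.9×0.365×0.126 = 0.1334 m³/s
Q = Σ q = 1.211 m³/s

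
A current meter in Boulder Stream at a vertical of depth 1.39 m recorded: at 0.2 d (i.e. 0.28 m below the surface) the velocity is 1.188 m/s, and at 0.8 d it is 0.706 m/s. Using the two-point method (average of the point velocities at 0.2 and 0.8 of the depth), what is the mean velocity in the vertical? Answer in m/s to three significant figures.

v̄ = (1.188 + 0.706) / 2 = 0.9470 m/s

0.947 m/s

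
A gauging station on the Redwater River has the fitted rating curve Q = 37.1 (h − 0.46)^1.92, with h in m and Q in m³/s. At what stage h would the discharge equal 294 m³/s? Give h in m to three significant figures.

3.40 m

h − h₀ = (Q/C)^(1/b) = (294/37.1)^(1/1.92) = 2.939 m
h = 0.46 + 2.939 = 3.399 m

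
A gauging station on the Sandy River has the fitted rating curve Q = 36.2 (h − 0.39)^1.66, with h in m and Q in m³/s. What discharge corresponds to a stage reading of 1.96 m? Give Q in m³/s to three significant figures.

Q = 36.2 × (1.96 − 0.39)^1.66 = 36.2 × 1.57^1.66 = 76.54 m³/s

76.5 m³/s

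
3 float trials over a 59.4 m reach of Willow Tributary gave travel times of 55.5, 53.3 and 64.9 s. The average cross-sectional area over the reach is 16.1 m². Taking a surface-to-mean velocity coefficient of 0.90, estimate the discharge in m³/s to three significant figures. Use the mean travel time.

t̄ = (55.5 + 53.3 + 64.9) / 3 = 57.9 s
v_surface = L / t̄ = 59.4 / 57.9 = 1.026 m/s
v_mean = 0.90 × 1.026 = 0.9233 m/s
Q = A × v_mean = 16.1 × 0.9233 = 14.87 m³/s

14.9 m³/s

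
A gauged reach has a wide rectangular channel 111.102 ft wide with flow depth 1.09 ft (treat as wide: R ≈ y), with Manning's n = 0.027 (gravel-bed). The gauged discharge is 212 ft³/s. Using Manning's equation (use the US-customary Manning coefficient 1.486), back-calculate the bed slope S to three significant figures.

0.000902

A = b·y = 111.102 × 1.09 = 121.1 ft²
Wide channel: R ≈ y = 1.09 ft
S = (Q·n / (1.486·A·R^(2/3)))² = (212×0.027 / (1.486×121.1×1.059))² = 0.0009019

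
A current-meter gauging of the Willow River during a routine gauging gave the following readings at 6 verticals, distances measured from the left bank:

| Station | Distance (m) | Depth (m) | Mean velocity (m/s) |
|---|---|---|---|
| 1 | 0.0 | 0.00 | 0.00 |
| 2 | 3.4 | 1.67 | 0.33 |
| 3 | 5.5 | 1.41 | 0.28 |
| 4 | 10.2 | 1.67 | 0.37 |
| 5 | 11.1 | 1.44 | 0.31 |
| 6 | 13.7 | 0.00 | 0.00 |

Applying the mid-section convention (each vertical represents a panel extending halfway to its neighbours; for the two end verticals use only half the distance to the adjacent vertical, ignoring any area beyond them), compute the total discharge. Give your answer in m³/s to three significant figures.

5.37 m³/s

w_2 = (5.5 − 0.0)/2 = 2.75 m; q_2 = 0.33 × 1.67 × 2.75 = 1.516 m³/s
w_3 = (10.2 − 3.4)/2 = 3.4 m; q_3 = 0.28 × 1.41 × 3.4 = 1.342 m³/s
w_4 = (11.1 − 5.5)/2 = 2.8 m; q_4 = 0.37 × 1.67 × 2.8 = 1.730 m³/s
w_5 = (13.7 − 10.2)/2 = 1.75 m; q_5 = 0.31 × 1.44 × 1.75 = 0.7812 m³/s
Stations 1, 6 contribute zero (depth or velocity is 0).
Q = Σ qᵢ = 5.369 m³/s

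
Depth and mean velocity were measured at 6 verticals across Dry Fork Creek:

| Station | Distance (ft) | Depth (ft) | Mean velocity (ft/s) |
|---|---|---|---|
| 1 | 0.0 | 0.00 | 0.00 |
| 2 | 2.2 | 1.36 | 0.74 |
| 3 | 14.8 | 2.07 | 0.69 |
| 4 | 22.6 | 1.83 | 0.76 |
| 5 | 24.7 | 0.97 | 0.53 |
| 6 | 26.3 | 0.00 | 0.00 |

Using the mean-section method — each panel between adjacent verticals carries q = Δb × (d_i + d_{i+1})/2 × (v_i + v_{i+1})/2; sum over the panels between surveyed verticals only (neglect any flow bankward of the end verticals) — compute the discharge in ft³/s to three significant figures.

Panel 1-2: Δb = 2.2 ft, d̄ = (0.00+1.36)/2 = 0.68, v̄ = (0.00+0.74)/2 = 0.37 → q = 2.2×0.68×0.37 = 0.5535 ft³/s
Panel 2-3: Δb = 12.6 ft, d̄ = (1.36+2.07)/2 = 1.715, v̄ = (0.74+0.69)/2 = 0.715 → q = 12.6×1.715×0.715 = 15.45 ft³/s
Panel 3-4: Δb = 7.8 ft, d̄ = (2.07+1.83)/2 = 1.95, v̄ = (0.69+0.76)/2 = 0.725 → q = 7.8×1.95×0.725 = 11.03 ft³/s
Panel 4-5: Δb = 2.1 ft, d̄ = (1.83+0.97)/2 = 1.4, v̄ = (0.76+0.53)/2 = 0.645 → q = 2.1×1.4×0.645 = 1.896 ft³/s
Panel 5-6: Δb = 1.6 ft, d̄ = (0.97+0.00)/2 = 0.485, v̄ = (0.53+0.00)/2 = 0.265 → q = 1.6×0.485×0.265 = 0.2056 ft³/s
Q = Σ q = 29.13 ft³/s

29.1 ft³/s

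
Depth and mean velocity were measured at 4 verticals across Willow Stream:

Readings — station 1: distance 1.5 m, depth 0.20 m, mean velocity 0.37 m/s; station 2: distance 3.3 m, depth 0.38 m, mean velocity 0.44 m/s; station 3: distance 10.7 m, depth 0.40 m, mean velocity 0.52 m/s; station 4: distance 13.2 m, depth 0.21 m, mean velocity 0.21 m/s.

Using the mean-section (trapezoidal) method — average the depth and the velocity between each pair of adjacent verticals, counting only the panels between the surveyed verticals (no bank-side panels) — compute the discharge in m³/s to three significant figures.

Panel 1-2: Δb = 1.8 m, d̄ = (0.20+0.38)/2 = 0.29, v̄ = (0.37+0.44)/2 = 0.405 → q = 1.8×0.29×0.405 = 0.2114 m³/s
Panel 2-3: Δb = 7.4 m, d̄ = (0.38+0.40)/2 = 0.39, v̄ = (0.44+0.52)/2 = 0.48 → q = 7.4×0.39×0.48 = 1.385 m³/s
Panel 3-4: Δb = 2.5 m, d̄ = (0.40+0.21)/2 = 0.305, v̄ = (0.52+0.21)/2 = 0.365 → q = 2.5×0.305×0.365 = 0.2783 m³/s
Q = Σ q = 1.875 m³/s

1.88 m³/s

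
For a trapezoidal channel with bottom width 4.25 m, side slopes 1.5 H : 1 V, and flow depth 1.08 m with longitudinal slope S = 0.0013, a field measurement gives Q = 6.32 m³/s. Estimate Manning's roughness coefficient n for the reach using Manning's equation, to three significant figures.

A = (b + z·y)·y = (4.25 + 1.5×1.08)×1.08 = 6.340 m²
P = b + 2y√(1+z²) = 4.25 + 2×1.08×√(1+1.5²) = 8.144 m
R = A/P = 6.340/8.144 = 0.7784 m
n = (1/Q)·A·R^(2/3)·S^(1/2) = (1/6.32) × 6.340 × 0.8462 × 0.03606 = 0.03061

0.0306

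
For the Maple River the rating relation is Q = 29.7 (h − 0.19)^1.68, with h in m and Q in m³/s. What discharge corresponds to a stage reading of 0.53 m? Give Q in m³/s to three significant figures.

4.85 m³/s

Q = 29.7 × (0.53 − 0.19)^1.68 = 29.7 × 0.34^1.68 = 4.849 m³/s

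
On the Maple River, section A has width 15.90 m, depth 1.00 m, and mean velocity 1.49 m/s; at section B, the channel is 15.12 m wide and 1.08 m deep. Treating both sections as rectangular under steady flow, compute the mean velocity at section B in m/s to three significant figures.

1.45 m/s

Q = A₁V₁ = (15.90×1.00) × 1.49 = 23.69 m³/s
A₂ = 15.12 × 1.08 = 16.33 m²
V₂ = Q/A₂ = 23.69/16.33 = 1.451 m/s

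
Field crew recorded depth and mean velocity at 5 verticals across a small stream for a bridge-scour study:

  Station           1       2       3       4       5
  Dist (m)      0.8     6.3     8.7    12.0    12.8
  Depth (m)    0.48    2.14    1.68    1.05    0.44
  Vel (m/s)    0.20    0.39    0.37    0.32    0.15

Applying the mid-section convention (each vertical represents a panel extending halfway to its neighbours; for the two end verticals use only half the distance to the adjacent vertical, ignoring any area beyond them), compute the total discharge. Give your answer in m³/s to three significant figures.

6.05 m³/s

w_1 = (6.3 − 0.8)/2 = 2.75 m; q_1 = 0.20 × 0.48 × 2.75 = 0.2640 m³/s
w_2 = (8.7 − 0.8)/2 = 3.95 m; q_2 = 0.39 × 2.14 × 3.95 = 3.297 m³/s
w_3 = (12.0 − 6.3)/2 = 2.85 m; q_3 = 0.37 × 1.68 × 2.85 = 1.772 m³/s
w_4 = (12.8 − 8.7)/2 = 2.05 m; q_4 = 0.32 × 1.05 × 2.05 = 0.6888 m³/s
w_5 = (12.8 − 12.0)/2 = 0.4 m; q_5 = 0.15 × 0.44 × 0.4 = 0.02640 m³/s
Q = Σ qᵢ = 6.047 m³/s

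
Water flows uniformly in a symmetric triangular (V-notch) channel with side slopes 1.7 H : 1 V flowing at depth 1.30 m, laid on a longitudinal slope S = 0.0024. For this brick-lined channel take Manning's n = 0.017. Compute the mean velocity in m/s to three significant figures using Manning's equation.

A = z·y² = 1.7×1.30² = 2.873 m²
P = 2y√(1+z²) = 2×1.30×√(1+1.7²) = 5.128 m
R = A/P = 2.873/5.128 = 0.5603 m
Q = (1/n)·A·R^(2/3)·S^(1/2) = (1/0.017) × 2.873 × 0.5603^(2/3) × 0.0024^(1/2) = 5.627 m³/s
V = Q/A = 5.627/2.873 = 1.958 m/s

1.96 m/s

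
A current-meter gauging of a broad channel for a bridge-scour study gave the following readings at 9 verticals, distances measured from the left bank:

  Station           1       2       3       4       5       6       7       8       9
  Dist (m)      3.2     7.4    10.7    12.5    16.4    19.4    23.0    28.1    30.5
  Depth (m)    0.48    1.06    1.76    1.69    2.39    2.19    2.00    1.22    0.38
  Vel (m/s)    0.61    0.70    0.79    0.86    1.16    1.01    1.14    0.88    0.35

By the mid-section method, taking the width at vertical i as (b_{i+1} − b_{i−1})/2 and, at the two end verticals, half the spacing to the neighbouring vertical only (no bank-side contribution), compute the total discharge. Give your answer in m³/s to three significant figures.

42.1 m³/s

w_1 = (7.4 − 3.2)/2 = 2.1 m; q_1 = 0.61 × 0.48 × 2.1 = 0.6149 m³/s
w_2 = (10.7 − 3.2)/2 = 3.75 m; q_2 = 0.70 × 1.06 × 3.75 = 2.783 m³/s
w_3 = (12.5 − 7.4)/2 = 2.55 m; q_3 = 0.79 × 1.76 × 2.55 = 3.546 m³/s
w_4 = (16.4 − 10.7)/2 = 2.85 m; q_4 = 0.86 × 1.69 × 2.85 = 4.142 m³/s
w_5 = (19.4 − 12.5)/2 = 3.45 m; q_5 = 1.16 × 2.39 × 3.45 = 9.565 m³/s
w_6 = (23.0 − 16.4)/2 = 3.3 m; q_6 = 1.01 × 2.19 × 3.3 = 7.299 m³/s
w_7 = (28.1 − 19.4)/2 = 4.35 m; q_7 = 1.14 × 2.00 × 4.35 = 9.918 m³/s
w_8 = (30.5 − 23.0)/2 = 3.75 m; q_8 = 0.88 × 1.22 × 3.75 = 4.026 m³/s
w_9 = (30.5 − 28.1)/2 = 1.2 m; q_9 = 0.35 × 0.38 × 1.2 = 0.1596 m³/s
Q = Σ qᵢ = 42.05 m³/s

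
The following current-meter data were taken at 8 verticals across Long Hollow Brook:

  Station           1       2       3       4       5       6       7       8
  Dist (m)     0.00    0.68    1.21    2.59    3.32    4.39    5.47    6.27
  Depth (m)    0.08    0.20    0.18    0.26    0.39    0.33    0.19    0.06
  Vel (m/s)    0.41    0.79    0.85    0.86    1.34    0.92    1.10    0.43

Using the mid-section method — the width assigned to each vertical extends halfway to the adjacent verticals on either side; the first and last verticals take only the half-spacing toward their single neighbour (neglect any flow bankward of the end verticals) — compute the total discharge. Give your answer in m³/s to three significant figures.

w_1 = (0.68 − 0.00)/2 = 0.34 m; q_1 = 0.41 × 0.08 × 0.34 = 0.01115 m³/s
w_2 = (1.21 − 0.00)/2 = 0.605 m; q_2 = 0.79 × 0.20 × 0.605 = 0.09559 m³/s
w_3 = (2.59 − 0.68)/2 = 0.955 m; q_3 = 0.85 × 0.18 × 0.955 = 0.1461 m³/s
w_4 = (3.32 − 1.21)/2 = 1.055 m; q_4 = 0.86 × 0.26 × 1.055 = 0.2359 m³/s
w_5 = (4.39 − 2.59)/2 = 0.9 m; q_5 = 1.34 × 0.39 × 0.9 = 0.4703 m³/s
w_6 = (5.47 − 3.32)/2 = 1.075 m; q_6 = 0.92 × 0.33 × 1.075 = 0.3264 m³/s
w_7 = (6.27 − 4.39)/2 = 0.94 m; q_7 = 1.10 × 0.19 × 0.94 = 0.1965 m³/s
w_8 = (6.27 − 5.47)/2 = 0.4 m; q_8 = 0.43 × 0.06 × 0.4 = 0.01032 m³/s
Q = Σ qᵢ = 1.492 m³/s

1.49 m³/s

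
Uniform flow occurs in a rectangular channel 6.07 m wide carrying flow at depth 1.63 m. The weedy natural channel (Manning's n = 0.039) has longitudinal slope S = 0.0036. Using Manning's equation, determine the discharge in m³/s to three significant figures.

15.8 m³/s

A = b·y = 6.07 × 1.63 = 9.894 m²
P = b + 2y = 6.07 + 2×1.63 = 9.330 m
R = A/P = 9.894/9.330 = 1.060 m
Q = (1/n)·A·R^(2/3)·S^(1/2) = (1/0.039) × 9.894 × 1.060^(2/3) × 0.0036^(1/2) = 15.83 m³/s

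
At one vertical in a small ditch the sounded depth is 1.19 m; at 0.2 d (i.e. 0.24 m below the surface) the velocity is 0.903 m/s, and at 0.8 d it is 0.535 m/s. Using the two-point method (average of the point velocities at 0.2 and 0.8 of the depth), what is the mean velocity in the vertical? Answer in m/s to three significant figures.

0.719 m/s

v̄ = (0.903 + 0.535) / 2 = 0.7190 m/s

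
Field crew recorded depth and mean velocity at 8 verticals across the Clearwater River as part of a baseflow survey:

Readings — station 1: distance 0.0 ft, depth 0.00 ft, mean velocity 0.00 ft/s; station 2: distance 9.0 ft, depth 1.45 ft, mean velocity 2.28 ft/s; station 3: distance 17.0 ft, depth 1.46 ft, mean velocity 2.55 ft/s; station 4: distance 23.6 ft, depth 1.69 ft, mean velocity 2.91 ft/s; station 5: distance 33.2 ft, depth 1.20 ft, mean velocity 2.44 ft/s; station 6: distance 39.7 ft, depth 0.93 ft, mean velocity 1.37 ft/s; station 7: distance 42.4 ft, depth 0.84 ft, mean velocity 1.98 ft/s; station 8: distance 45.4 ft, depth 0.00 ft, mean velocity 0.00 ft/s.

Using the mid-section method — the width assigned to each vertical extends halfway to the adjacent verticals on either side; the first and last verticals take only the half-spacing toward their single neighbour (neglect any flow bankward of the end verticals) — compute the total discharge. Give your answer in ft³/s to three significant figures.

w_2 = (17.0 − 0.0)/2 = 8.5 ft; q_2 = 2.28 × 1.45 × 8.5 = 28.10 ft³/s
w_3 = (23.6 − 9.0)/2 = 7.3 ft; q_3 = 2.55 × 1.46 × 7.3 = 27.18 ft³/s
w_4 = (33.2 − 17.0)/2 = 8.1 ft; q_4 = 2.91 × 1.69 × 8.1 = 39.83 ft³/s
w_5 = (39.7 − 23.6)/2 = 8.05 ft; q_5 = 2.44 × 1.20 × 8.05 = 23.57 ft³/s
w_6 = (42.4 − 33.2)/2 = 4.6 ft; q_6 = 1.37 × 0.93 × 4.6 = 5.861 ft³/s
w_7 = (45.4 − 39.7)/2 = 2.85 ft; q_7 = 1.98 × 0.84 × 2.85 = 4.740 ft³/s
Stations 1, 8 contribute zero (depth or velocity is 0).
Q = Σ qᵢ = 129.3 ft³/s

129 ft³/s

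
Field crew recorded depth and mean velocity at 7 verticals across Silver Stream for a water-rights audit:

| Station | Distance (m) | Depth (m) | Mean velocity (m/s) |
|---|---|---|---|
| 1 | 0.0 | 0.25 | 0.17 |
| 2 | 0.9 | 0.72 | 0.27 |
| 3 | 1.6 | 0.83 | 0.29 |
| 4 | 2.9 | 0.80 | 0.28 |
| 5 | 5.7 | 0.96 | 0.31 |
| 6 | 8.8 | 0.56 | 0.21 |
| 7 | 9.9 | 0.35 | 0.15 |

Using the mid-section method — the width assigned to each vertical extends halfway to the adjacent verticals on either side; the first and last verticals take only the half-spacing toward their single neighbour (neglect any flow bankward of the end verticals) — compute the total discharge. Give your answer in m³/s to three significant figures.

w_1 = (0.9 − 0.0)/2 = 0.45 m; q_1 = 0.17 × 0.25 × 0.45 = 0.01913 m³/s
w_2 = (1.6 − 0.0)/2 = 0.8 m; q_2 = 0.27 × 0.72 × 0.8 = 0.1555 m³/s
w_3 = (2.9 − 0.9)/2 = 1 m; q_3 = 0.29 × 0.83 × 1 = 0.2407 m³/s
w_4 = (5.7 − 1.6)/2 = 2.05 m; q_4 = 0.28 × 0.80 × 2.05 = 0.4592 m³/s
w_5 = (8.8 − 2.9)/2 = 2.95 m; q_5 = 0.31 × 0.96 × 2.95 = 0.8779 m³/s
w_6 = (9.9 − 5.7)/2 = 2.1 m; q_6 = 0.21 × 0.56 × 2.1 = 0.2470 m³/s
w_7 = (9.9 − 8.8)/2 = 0.55 m; q_7 = 0.15 × 0.35 × 0.55 = 0.02888 m³/s
Q = Σ qᵢ = 2.028 m³/s

2.03 m³/s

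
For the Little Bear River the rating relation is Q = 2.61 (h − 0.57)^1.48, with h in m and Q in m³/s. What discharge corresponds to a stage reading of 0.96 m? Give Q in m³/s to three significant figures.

Q = 2.61 × (0.96 − 0.57)^1.48 = 2.61 × 0.39^1.48 = 0.6478 m³/s

0.648 m³/s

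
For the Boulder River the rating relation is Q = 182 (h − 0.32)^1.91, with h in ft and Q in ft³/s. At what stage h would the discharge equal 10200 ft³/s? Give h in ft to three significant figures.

8.55 ft

h − h₀ = (Q/C)^(1/b) = (10200/182)^(1/1.91) = 8.231 ft
h = 0.32 + 8.231 = 8.551 ft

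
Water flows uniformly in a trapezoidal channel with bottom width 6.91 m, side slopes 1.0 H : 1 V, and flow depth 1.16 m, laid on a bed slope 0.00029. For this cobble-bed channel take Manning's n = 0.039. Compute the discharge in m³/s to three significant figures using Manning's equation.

3.86 m³/s

A = (b + z·y)·y = (6.91 + 1.0×1.16)×1.16 = 9.361 m²
P = b + 2y√(1+z²) = 6.91 + 2×1.16×√(1+1.0²) = 10.19 m
R = A/P = 9.361/10.19 = 0.9186 m
Q = (1/n)·A·R^(2/3)·S^(1/2) = (1/0.039) × 9.361 × 0.9186^(2/3) × 0.00029^(1/2) = 3.863 m³/s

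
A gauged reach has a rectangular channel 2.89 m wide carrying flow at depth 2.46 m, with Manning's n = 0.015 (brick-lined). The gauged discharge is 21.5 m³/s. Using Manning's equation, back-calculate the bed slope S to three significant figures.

0.00233

A = b·y = 2.89 × 2.46 = 7.109 m²
P = b + 2y = 2.89 + 2×2.46 = 7.810 m
R = A/P = 7.109/7.810 = 0.9103 m
S = (Q·n / (1·A·R^(2/3)))² = (21.5×0.015 / (1×7.109×0.9393))² = 0.002332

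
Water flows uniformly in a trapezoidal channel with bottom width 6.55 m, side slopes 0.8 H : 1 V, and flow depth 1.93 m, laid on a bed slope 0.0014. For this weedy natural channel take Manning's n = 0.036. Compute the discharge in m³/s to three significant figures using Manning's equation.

A = (b + z·y)·y = (6.55 + 0.8×1.93)×1.93 = 15.62 m²
P = b + 2y√(1+z²) = 6.55 + 2×1.93×√(1+0.8²) = 11.49 m
R = A/P = 15.62/11.49 = 1.359 m
Q = (1/n)·A·R^(2/3)·S^(1/2) = (1/0.036) × 15.62 × 1.359^(2/3) × 0.0014^(1/2) = 19.92 m³/s

19.9 m³/s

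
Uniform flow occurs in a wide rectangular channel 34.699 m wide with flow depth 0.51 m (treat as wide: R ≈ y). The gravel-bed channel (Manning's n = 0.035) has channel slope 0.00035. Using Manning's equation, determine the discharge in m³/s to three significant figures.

A = b·y = 34.699 × 0.51 = 17.70 m²
Wide channel: R ≈ y = 0.51 m
Q = (1/n)·A·R^(2/3)·S^(1/2) = (1/0.035) × 17.70 × 0.5100^(2/3) × 0.00035^(1/2) = 6.038 m³/s

6.04 m³/s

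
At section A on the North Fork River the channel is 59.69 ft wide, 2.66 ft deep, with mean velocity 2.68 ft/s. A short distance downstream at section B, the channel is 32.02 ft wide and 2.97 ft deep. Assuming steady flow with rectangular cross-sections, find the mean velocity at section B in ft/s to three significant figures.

Q = A₁V₁ = (59.69×2.66) × 2.68 = 425.5 ft³/s
A₂ = 32.02 × 2.97 = 95.10 ft²
V₂ = Q/A₂ = 425.5/95.10 = 4.474 ft/s

4.47 ft/s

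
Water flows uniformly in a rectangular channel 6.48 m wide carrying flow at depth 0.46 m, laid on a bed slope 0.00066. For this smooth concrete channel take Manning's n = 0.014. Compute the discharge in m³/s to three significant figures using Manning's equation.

A = b·y = 6.48 × 0.46 = 2.981 m²
P = b + 2y = 6.48 + 2×0.46 = 7.400 m
R = A/P = 2.981/7.400 = 0.4028 m
Q = (1/n)·A·R^(2/3)·S^(1/2) = (1/0.014) × 2.981 × 0.4028^(2/3) × 0.00066^(1/2) = 2.983 m³/s

2.98 m³/s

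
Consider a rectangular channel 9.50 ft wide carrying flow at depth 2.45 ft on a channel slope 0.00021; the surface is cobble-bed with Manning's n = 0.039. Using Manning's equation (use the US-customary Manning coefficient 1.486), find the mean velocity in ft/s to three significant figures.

A = b·y = 9.50 × 2.45 = 23.28 ft²
P = b + 2y = 9.50 + 2×2.45 = 14.40 ft
R = A/P = 23.28/14.40 = 1.616 ft
Q = (1.486/n)·A·R^(2/3)·S^(1/2) = (1.486/0.039) × 23.28 × 1.616^(2/3) × 0.00021^(1/2) = 17.70 ft³/s
V = Q/A = 17.70/23.28 = 0.7605 ft/s

0.760 ft/s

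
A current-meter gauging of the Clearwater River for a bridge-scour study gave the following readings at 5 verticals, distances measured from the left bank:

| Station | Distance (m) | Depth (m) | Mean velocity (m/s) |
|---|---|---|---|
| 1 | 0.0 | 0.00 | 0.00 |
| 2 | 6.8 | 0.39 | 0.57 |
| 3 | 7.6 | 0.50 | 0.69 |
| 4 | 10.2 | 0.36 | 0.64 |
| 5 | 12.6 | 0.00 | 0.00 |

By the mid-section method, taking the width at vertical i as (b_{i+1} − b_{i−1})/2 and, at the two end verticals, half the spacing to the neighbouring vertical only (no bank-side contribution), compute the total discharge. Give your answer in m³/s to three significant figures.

2.01 m³/s

w_2 = (7.6 − 0.0)/2 = 3.8 m; q_2 = 0.57 × 0.39 × 3.8 = 0.8447 m³/s
w_3 = (10.2 − 6.8)/2 = 1.7 m; q_3 = 0.69 × 0.50 × 1.7 = 0.5865 m³/s
w_4 = (12.6 − 7.6)/2 = 2.5 m; q_4 = 0.64 × 0.36 × 2.5 = 0.5760 m³/s
Stations 1, 5 contribute zero (depth or velocity is 0).
Q = Σ qᵢ = 2.007 m³/s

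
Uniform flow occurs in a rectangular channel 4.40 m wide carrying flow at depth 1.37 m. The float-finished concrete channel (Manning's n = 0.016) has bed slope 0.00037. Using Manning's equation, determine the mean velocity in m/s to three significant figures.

A = b·y = 4.40 × 1.37 = 6.028 m²
P = b + 2y = 4.40 + 2×1.37 = 7.140 m
R = A/P = 6.028/7.140 = 0.8443 m
Q = (1/n)·A·R^(2/3)·S^(1/2) = (1/0.016) × 6.028 × 0.8443^(2/3) × 0.00037^(1/2) = 6.473 m³/s
V = Q/A = 6.473/6.028 = 1.074 m/s

1.07 m/s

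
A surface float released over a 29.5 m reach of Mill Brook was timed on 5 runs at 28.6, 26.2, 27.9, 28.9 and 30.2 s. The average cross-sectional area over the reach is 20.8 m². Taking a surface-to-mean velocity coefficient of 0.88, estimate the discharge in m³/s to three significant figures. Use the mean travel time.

t̄ = (28.6 + 26.2 + 27.9 + 28.9 + 30.2) / 5 = 28.36 s
v_surface = L / t̄ = 29.5 / 28.36 = 1.040 m/s
v_mean = 0.88 × 1.040 = 0.9154 m/s
Q = A × v_mean = 20.8 × 0.9154 = 19.04 m³/s

19.0 m³/s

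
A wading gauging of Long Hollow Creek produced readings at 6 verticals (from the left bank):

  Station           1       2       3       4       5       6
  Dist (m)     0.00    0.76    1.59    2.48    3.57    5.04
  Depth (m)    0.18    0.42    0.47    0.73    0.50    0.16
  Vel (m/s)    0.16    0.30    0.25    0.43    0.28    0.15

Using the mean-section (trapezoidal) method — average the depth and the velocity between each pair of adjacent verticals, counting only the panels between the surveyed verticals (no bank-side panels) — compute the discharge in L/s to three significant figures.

Panel 1-2: Δb = 0.76 m, d̄ = (0.18+0.42)/2 = 0.3, v̄ = (0.16+0.30)/2 = 0.23 → q = 0.76×0.3×0.23 = 0.05244 m³/s
Panel 2-3: Δb = 0.83 m, d̄ = (0.42+0.47)/2 = 0.445, v̄ = (0.30+0.25)/2 = 0.275 → q = 0.83×0.445×0.275 = 0.1016 m³/s
Panel 3-4: Δb = 0.89 m, d̄ = (0.47+0.73)/2 = 0.6, v̄ = (0.25+0.43)/2 = 0.34 → q = 0.89×0.6×0.34 = 0.1816 m³/s
Panel 4-5: Δb = 1.09 m, d̄ = (0.73+0.50)/2 = 0.615, v̄ = (0.43+0.28)/2 = 0.355 → q = 1.09×0.615×0.355 = 0.2380 m³/s
Panel 5-6: Δb = 1.47 m, d̄ = (0.50+0.16)/2 = 0.33, v̄ = (0.28+0.15)/2 = 0.215 → q = 1.47×0.33×0.215 = 0.1043 m³/s
Q = Σ q = 0.6778 m³/s
= 0.6778 × 1000 = 677.8 L/s

678 L/s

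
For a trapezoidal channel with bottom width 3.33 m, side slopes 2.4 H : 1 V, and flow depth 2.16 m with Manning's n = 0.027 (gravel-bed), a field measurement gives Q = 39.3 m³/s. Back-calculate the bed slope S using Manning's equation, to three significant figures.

A = (b + z·y)·y = (3.33 + 2.4×2.16)×2.16 = 18.39 m²
P = b + 2y√(1+z²) = 3.33 + 2×2.16×√(1+2.4²) = 14.56 m
R = A/P = 18.39/14.56 = 1.263 m
S = (Q·n / (1·A·R^(2/3)))² = (39.3×0.027 / (1×18.39×1.168))² = 0.002439

0.00244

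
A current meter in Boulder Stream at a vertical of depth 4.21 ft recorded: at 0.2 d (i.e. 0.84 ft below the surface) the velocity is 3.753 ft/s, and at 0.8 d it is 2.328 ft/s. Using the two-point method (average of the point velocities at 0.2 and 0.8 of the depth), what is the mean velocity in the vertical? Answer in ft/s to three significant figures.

3.04 ft/s

v̄ = (3.753 + 2.328) / 2 = 3.041 ft/s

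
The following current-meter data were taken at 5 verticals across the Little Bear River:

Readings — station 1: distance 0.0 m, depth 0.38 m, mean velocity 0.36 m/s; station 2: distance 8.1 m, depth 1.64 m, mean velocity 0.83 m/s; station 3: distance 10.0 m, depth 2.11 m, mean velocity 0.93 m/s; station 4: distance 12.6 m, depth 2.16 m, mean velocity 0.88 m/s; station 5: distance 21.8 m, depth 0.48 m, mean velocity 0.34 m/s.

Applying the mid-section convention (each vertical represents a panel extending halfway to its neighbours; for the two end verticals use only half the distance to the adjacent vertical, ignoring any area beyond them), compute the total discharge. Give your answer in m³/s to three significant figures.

23.7 m³/s

w_1 = (8.1 − 0.0)/2 = 4.05 m; q_1 = 0.36 × 0.38 × 4.05 = 0.5540 m³/s
w_2 = (10.0 − 0.0)/2 = 5 m; q_2 = 0.83 × 1.64 × 5 = 6.806 m³/s
w_3 = (12.6 − 8.1)/2 = 2.25 m; q_3 = 0.93 × 2.11 × 2.25 = 4.415 m³/s
w_4 = (21.8 − 10.0)/2 = 5.9 m; q_4 = 0.88 × 2.16 × 5.9 = 11.21 m³/s
w_5 = (21.8 − 12.6)/2 = 4.6 m; q_5 = 0.34 × 0.48 × 4.6 = 0.7507 m³/s
Q = Σ qᵢ = 23.74 m³/s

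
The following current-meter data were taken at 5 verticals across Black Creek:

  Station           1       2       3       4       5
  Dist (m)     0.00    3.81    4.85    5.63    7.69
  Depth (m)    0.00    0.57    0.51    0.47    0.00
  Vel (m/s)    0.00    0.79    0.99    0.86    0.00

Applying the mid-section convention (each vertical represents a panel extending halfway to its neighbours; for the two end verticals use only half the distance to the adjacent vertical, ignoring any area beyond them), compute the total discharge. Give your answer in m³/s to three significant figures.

2.13 m³/s

w_2 = (4.85 − 0.00)/2 = 2.425 m; q_2 = 0.79 × 0.57 × 2.425 = 1.092 m³/s
w_3 = (5.63 − 3.81)/2 = 0.91 m; q_3 = 0.99 × 0.51 × 0.91 = 0.4595 m³/s
w_4 = (7.69 − 4.85)/2 = 1.42 m; q_4 = 0.86 × 0.47 × 1.42 = 0.5740 m³/s
Stations 1, 5 contribute zero (depth or velocity is 0).
Q = Σ qᵢ = 2.125 m³/s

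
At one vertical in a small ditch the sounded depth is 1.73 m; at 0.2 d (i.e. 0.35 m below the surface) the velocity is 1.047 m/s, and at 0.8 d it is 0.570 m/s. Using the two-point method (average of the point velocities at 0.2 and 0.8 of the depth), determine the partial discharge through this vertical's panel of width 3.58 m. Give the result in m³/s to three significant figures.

v̄ = (1.047 + 0.570) / 2 = 0.8085 m/s
q = v̄ × d × w = 0.8085 × 1.73 × 3.58 = 5.007 m³/s

5.01 m³/s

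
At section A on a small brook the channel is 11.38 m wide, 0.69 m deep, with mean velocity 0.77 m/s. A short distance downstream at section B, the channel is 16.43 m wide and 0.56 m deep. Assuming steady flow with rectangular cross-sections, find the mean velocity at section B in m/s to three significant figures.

Q = A₁V₁ = (11.38×0.69) × 0.77 = 6.046 m³/s
A₂ = 16.43 × 0.56 = 9.201 m²
V₂ = Q/A₂ = 6.046/9.201 = 0.6571 m/s

0.657 m/s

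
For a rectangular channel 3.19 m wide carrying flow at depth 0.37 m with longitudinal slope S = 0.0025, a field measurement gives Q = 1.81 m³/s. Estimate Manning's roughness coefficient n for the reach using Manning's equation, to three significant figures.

A = b·y = 3.19 × 0.37 = 1.180 m²
P = b + 2y = 3.19 + 2×0.37 = 3.930 m
R = A/P = 1.180/3.930 = 0.3003 m
n = (1/Q)·A·R^(2/3)·S^(1/2) = (1/1.81) × 1.180 × 0.4485 × 0.05000 = 0.01462

0.0146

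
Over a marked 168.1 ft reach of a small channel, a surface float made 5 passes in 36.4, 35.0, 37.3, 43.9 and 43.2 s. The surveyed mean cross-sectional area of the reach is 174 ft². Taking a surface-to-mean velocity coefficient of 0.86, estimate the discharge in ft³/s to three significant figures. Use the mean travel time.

t̄ = (36.4 + 35.0 + 37.3 + 43.9 + 43.2) / 5 = 39.16 s
v_surface = L / t̄ = 168.1 / 39.16 = 4.293 ft/s
v_mean = 0.86 × 4.293 = 3.692 ft/s
Q = A × v_mean = 174 × 3.692 = 642.4 ft³/s

642 ft³/s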